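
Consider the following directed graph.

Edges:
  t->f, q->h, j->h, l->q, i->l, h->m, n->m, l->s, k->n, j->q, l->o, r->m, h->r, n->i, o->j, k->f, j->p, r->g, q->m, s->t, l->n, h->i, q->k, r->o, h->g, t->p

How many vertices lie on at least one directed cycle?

9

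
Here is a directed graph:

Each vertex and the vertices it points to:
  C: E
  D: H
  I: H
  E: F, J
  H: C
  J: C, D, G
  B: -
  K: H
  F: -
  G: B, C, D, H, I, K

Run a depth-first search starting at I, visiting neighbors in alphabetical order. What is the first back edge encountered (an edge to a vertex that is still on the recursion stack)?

DFS from I (visiting neighbors in alphabetical order); mark gray on enter, black on exit:
I gray
  H gray
    C gray
      E gray
        F gray
        F black
        J gray
          J→C: C is gray → back edge
First back edge: J → C.

J→C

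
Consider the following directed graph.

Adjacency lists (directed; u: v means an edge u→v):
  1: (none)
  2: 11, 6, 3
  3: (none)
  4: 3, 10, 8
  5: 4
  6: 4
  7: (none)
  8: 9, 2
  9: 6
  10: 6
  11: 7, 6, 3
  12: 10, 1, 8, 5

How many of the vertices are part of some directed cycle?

7

A vertex is on a directed cycle iff it belongs to a strongly connected component of size ≥ 2 (or has a self-loop).
The vertices on cycles are {2, 4, 6, 8, 9, 10, 11} — 7 in total.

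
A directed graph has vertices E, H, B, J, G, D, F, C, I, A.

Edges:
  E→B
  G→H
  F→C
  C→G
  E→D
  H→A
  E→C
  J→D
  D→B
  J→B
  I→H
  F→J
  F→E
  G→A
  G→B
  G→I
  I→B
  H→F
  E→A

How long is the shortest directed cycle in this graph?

4

For each vertex v, BFS finds the shortest path from v back to v.
The shortest such closed walk is F → C → G → H → F, length 4.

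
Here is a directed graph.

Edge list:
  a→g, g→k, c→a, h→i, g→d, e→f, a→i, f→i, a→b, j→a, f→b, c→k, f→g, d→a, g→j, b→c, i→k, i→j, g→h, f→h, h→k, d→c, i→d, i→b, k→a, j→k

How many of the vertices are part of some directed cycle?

A vertex is on a directed cycle iff it belongs to a strongly connected component of size ≥ 2 (or has a self-loop).
The vertices on cycles are {a, b, c, d, g, h, i, j, k} — 9 in total.

9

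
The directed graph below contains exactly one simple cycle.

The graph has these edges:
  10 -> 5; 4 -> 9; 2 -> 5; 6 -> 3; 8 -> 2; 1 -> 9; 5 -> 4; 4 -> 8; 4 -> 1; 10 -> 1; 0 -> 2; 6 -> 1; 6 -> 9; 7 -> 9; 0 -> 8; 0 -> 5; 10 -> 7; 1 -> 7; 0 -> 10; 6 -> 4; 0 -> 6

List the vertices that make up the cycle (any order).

DFS with gray/black marking from 5:
5 gray
  4 gray
    9 gray
    9 black
    8 gray
      2 gray
        2→5: 5 is gray → back edge
Back edge closes the cycle 5 → 4 → 8 → 2 → 5; its vertices are {2, 4, 5, 8}.

2, 4, 5, 8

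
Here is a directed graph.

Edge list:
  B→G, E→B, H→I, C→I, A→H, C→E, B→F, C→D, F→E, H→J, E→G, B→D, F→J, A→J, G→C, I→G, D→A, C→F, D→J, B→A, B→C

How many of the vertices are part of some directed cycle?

A vertex is on a directed cycle iff it belongs to a strongly connected component of size ≥ 2 (or has a self-loop).
The vertices on cycles are {A, B, C, D, E, F, G, H, I} — 9 in total.

9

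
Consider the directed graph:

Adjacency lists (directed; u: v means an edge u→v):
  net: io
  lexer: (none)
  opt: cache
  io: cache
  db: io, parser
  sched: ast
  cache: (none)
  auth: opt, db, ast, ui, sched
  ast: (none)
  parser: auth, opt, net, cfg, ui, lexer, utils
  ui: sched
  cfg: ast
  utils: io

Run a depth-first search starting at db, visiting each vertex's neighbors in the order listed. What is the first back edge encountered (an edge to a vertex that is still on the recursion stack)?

DFS from db (visiting each vertex's neighbors in the order listed); mark gray on enter, black on exit:
db gray
  io gray
    cache gray
    cache black
  io black
  parser gray
    auth gray
      opt gray
        opt→cache: cache black — skip
      opt black
      auth→db: db is gray → back edge
First back edge: auth → db.

auth->db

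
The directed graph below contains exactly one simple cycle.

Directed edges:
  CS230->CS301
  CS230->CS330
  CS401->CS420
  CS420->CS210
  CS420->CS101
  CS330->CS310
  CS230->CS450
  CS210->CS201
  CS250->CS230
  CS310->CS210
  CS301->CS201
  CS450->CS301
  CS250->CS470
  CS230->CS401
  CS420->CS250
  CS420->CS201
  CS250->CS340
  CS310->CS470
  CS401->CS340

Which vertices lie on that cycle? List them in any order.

CS230, CS250, CS401, CS420

DFS with gray/black marking from CS230:
CS230 gray
  CS301 gray
    CS201 gray
    CS201 black
  CS301 black
  CS401 gray
    CS340 gray
    CS340 black
    CS420 gray
      CS420→CS201: CS201 black — skip
      CS101 gray
      CS101 black
      CS210 gray
        CS210→CS201: CS201 black — skip
      CS210 black
      CS250 gray
        CS250→CS230: CS230 is gray → back edge
Back edge closes the cycle CS230 → CS401 → CS420 → CS250 → CS230; its vertices are {CS230, CS250, CS401, CS420}.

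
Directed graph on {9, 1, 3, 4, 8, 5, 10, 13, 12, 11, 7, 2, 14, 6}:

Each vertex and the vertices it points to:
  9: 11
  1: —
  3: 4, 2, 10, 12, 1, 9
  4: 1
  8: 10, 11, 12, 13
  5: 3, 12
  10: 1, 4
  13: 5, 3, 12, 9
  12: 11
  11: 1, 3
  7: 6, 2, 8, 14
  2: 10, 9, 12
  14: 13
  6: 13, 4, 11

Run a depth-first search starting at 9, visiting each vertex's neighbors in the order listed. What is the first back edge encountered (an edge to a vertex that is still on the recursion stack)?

2→9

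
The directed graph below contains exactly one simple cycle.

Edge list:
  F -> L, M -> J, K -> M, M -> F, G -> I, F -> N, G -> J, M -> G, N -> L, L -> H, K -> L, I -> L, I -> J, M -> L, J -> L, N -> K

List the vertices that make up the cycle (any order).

F, K, M, N

DFS with gray/black marking from M:
M gray
  G gray
    J gray
      L gray
        H gray
        H black
      L black
    J black
    I gray
      I→J: J black — skip
      I→L: L black — skip
    I black
  G black
  M→J: J black — skip
  M→L: L black — skip
  F gray
    F→L: L black — skip
    N gray
      N→L: L black — skip
      K gray
        K→M: M is gray → back edge
Back edge closes the cycle M → F → N → K → M; its vertices are {F, K, M, N}.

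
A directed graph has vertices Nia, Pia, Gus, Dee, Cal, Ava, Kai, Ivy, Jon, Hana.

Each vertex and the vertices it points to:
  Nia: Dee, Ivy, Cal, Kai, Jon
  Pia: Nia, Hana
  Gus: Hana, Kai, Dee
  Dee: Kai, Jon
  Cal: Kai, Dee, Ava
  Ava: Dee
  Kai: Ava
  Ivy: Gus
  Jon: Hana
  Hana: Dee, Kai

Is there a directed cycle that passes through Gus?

No

Gus lies on a cycle iff there is a path from Gus back to itself.
Exploring from Gus, it never reaches itself; equivalently, its strongly connected component is a singleton.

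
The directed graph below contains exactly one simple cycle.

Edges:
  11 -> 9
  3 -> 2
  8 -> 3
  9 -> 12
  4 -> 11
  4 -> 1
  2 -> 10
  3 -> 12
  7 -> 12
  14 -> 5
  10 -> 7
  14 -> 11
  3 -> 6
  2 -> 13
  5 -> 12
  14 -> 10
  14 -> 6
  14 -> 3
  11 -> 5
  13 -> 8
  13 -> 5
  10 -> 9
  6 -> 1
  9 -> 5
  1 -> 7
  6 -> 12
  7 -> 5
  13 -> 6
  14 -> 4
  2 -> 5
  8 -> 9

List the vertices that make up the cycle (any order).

DFS with gray/black marking from 3:
3 gray
  6 gray
    1 gray
      7 gray
        12 gray
        12 black
        5 gray
          5→12: 12 black — skip
        5 black
      7 black
    1 black
    6→12: 12 black — skip
  6 black
  3→12: 12 black — skip
  2 gray
    13 gray
      13→6: 6 black — skip
      8 gray
        9 gray
          9→5: 5 black — skip
          9→12: 12 black — skip
        9 black
        8→3: 3 is gray → back edge
Back edge closes the cycle 3 → 2 → 13 → 8 → 3; its vertices are {2, 3, 8, 13}.

2, 3, 8, 13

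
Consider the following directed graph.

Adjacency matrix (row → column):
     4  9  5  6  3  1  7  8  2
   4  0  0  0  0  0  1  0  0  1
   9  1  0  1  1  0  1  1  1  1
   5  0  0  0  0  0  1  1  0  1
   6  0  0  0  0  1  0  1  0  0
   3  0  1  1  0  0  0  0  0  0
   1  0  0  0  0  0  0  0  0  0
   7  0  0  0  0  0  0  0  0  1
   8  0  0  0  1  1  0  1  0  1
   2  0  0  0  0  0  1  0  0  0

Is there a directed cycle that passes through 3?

Yes

3 is on a cycle iff 3 can reach itself via ≥1 edge.
3 → 9 → 8 → 3 — yes.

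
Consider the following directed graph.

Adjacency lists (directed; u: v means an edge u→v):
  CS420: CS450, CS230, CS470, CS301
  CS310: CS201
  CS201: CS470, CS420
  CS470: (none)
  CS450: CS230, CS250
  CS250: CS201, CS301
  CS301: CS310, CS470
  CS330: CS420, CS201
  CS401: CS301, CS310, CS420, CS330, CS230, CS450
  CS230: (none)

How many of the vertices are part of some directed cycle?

6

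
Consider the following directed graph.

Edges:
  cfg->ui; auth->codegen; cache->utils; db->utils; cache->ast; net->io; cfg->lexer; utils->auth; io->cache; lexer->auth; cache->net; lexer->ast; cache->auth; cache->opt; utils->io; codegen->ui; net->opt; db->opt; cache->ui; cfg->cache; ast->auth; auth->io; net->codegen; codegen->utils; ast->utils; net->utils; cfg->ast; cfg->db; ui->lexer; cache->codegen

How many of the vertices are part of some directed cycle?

9

A vertex is on a directed cycle iff it belongs to a strongly connected component of size ≥ 2 (or has a self-loop).
The vertices on cycles are {io, ui, ast, net, auth, cache, lexer, utils, codegen} — 9 in total.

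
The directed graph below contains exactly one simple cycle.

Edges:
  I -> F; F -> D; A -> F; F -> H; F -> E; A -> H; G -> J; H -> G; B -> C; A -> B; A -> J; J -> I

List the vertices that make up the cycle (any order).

DFS with gray/black marking from F:
F gray
  D gray
  D black
  H gray
    G gray
      J gray
        I gray
          I→F: F is gray → back edge
Back edge closes the cycle F → H → G → J → I → F; its vertices are {F, G, H, I, J}.

F, G, H, I, J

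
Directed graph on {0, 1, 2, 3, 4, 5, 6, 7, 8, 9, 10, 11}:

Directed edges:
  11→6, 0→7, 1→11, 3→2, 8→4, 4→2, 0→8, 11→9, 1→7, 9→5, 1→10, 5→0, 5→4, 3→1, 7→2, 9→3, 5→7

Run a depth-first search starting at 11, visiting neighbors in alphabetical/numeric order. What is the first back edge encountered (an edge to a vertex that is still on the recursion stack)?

1->11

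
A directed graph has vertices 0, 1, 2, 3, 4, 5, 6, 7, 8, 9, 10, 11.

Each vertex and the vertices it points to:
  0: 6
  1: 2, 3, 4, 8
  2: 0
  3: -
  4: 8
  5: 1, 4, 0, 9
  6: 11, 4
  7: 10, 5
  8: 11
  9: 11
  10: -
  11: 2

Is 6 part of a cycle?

6 is on a cycle iff 6 can reach itself via ≥1 edge.
6 → 11 → 2 → 0 → 6 — yes.

Yes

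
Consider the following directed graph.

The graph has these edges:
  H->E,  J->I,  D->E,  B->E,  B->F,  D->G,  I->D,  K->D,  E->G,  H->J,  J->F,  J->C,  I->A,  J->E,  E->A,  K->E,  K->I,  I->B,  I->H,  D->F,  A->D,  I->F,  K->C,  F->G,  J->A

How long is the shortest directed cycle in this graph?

3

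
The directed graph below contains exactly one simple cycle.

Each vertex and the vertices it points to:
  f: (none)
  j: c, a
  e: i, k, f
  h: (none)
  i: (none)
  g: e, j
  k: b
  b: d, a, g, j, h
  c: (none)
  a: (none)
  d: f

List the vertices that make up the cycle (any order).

b, e, g, k

DFS with gray/black marking from b:
b gray
  d gray
    f gray
    f black
  d black
  a gray
  a black
  g gray
    e gray
      i gray
      i black
      k gray
        k→b: b is gray → back edge
Back edge closes the cycle b → g → e → k → b; its vertices are {b, e, g, k}.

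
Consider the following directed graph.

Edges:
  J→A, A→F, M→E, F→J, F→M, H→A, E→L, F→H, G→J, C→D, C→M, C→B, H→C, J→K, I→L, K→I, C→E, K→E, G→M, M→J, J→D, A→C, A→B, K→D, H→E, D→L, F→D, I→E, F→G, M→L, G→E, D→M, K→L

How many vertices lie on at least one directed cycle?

9

A vertex is on a directed cycle iff it belongs to a strongly connected component of size ≥ 2 (or has a self-loop).
The vertices on cycles are {A, C, D, F, G, H, J, K, M} — 9 in total.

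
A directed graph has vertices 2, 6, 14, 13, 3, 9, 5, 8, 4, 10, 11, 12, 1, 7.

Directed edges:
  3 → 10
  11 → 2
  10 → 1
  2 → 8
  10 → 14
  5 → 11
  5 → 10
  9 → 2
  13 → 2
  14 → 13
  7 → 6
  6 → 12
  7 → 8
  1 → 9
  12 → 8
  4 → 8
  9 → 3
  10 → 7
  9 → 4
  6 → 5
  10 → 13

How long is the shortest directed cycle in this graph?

4

For each vertex v, BFS finds the shortest path from v back to v.
The shortest such closed walk is 10 → 1 → 9 → 3 → 10, length 4.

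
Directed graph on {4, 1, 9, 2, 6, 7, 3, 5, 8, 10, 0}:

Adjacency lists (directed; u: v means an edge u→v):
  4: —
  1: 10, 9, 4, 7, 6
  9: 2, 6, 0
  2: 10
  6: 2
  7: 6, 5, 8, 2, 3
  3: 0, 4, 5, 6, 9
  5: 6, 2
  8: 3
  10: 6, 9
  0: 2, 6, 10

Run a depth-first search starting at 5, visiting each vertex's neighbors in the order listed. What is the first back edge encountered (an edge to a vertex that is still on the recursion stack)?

DFS from 5 (visiting each vertex's neighbors in the order listed); mark gray on enter, black on exit:
5 gray
  6 gray
    2 gray
      10 gray
        10→6: 6 is gray → back edge
First back edge: 10 → 6.

10→6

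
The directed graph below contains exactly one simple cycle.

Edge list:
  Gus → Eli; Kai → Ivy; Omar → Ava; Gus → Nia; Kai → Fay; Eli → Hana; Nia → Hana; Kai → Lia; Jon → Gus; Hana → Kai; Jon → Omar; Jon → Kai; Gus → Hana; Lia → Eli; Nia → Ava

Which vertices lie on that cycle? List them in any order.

Eli, Kai, Lia, Hana

DFS with gray/black marking from Kai:
Kai gray
  Ivy gray
  Ivy black
  Fay gray
  Fay black
  Lia gray
    Eli gray
      Hana gray
        Hana→Kai: Kai is gray → back edge
Back edge closes the cycle Kai → Lia → Eli → Hana → Kai; its vertices are {Eli, Kai, Lia, Hana}.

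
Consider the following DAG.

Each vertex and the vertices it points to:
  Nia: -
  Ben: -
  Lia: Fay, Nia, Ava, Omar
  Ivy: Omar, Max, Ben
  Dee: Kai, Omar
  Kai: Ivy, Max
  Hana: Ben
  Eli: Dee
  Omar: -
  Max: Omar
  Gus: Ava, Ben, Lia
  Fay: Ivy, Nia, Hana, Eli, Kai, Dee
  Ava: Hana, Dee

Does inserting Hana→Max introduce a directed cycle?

Adding Hana→Max creates a cycle iff Max can already reach Hana.
Explore from Max: no path reaches Hana. The graph stays acyclic.

No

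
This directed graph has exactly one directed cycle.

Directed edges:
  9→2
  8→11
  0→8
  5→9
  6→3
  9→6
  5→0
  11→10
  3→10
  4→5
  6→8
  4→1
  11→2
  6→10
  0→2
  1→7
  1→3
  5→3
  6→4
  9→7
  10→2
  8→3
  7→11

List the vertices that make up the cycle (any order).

4, 5, 6, 9

DFS with gray/black marking from 4:
4 gray
  1 gray
    7 gray
      11 gray
        2 gray
        2 black
        10 gray
          10→2: 2 black — skip
        10 black
      11 black
    7 black
    3 gray
      3→10: 10 black — skip
    3 black
  1 black
  5 gray
    5→3: 3 black — skip
    9 gray
      6 gray
        8 gray
          8→3: 3 black — skip
          8→11: 11 black — skip
        8 black
        6→10: 10 black — skip
        6→4: 4 is gray → back edge
Back edge closes the cycle 4 → 5 → 9 → 6 → 4; its vertices are {4, 5, 6, 9}.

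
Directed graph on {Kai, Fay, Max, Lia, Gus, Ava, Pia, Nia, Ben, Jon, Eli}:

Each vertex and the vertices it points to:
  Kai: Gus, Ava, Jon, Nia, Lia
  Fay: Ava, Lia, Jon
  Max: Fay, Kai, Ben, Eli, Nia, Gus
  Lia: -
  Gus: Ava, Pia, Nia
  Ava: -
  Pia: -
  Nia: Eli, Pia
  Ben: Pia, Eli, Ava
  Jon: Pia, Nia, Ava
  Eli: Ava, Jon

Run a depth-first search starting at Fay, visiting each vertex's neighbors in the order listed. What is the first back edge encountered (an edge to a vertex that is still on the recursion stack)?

Eli→Jon

DFS from Fay (visiting each vertex's neighbors in the order listed); mark gray on enter, black on exit:
Fay gray
  Ava gray
  Ava black
  Lia gray
  Lia black
  Jon gray
    Pia gray
    Pia black
    Nia gray
      Eli gray
        Eli→Ava: Ava black — skip
        Eli→Jon: Jon is gray → back edge
First back edge: Eli → Jon.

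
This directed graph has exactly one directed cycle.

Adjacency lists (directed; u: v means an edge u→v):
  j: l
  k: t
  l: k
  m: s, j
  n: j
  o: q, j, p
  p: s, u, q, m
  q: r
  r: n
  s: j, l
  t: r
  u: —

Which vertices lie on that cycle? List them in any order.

j, k, l, n, r, t

DFS with gray/black marking from r:
r gray
  n gray
    j gray
      l gray
        k gray
          t gray
            t→r: r is gray → back edge
Back edge closes the cycle r → n → j → l → k → t → r; its vertices are {j, k, l, n, r, t}.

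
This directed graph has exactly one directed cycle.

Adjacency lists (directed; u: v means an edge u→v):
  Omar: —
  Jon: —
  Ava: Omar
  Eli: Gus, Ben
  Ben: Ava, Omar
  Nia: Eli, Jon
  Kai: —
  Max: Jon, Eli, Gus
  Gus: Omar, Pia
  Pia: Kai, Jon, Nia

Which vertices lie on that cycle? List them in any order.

DFS with gray/black marking from Eli:
Eli gray
  Gus gray
    Omar gray
    Omar black
    Pia gray
      Kai gray
      Kai black
      Jon gray
      Jon black
      Nia gray
        Nia→Eli: Eli is gray → back edge
Back edge closes the cycle Eli → Gus → Pia → Nia → Eli; its vertices are {Eli, Gus, Nia, Pia}.

Eli, Gus, Nia, Pia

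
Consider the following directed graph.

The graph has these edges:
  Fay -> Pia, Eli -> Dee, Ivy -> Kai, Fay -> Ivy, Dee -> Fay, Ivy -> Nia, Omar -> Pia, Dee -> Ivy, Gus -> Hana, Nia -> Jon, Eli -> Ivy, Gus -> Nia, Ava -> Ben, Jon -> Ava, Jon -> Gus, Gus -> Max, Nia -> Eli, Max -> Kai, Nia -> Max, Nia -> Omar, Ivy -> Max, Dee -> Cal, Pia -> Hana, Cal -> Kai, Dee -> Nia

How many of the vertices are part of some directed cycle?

7

A vertex is on a directed cycle iff it belongs to a strongly connected component of size ≥ 2 (or has a self-loop).
The vertices on cycles are {Dee, Eli, Fay, Gus, Ivy, Jon, Nia} — 7 in total.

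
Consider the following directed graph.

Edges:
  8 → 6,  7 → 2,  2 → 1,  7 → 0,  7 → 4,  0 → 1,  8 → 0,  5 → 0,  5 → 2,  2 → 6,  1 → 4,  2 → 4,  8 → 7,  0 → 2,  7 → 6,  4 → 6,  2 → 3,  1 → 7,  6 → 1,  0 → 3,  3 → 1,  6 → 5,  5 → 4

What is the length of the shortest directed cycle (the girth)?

For each vertex v, BFS finds the shortest path from v back to v.
The shortest such closed walk is 7 → 6 → 1 → 7, length 3.

3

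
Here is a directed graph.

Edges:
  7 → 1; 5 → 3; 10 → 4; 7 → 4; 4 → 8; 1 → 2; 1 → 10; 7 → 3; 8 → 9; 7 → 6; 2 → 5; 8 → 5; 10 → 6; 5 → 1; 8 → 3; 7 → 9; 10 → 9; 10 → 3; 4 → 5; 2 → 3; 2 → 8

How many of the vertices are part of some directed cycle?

6

A vertex is on a directed cycle iff it belongs to a strongly connected component of size ≥ 2 (or has a self-loop).
The vertices on cycles are {1, 2, 4, 5, 8, 10} — 6 in total.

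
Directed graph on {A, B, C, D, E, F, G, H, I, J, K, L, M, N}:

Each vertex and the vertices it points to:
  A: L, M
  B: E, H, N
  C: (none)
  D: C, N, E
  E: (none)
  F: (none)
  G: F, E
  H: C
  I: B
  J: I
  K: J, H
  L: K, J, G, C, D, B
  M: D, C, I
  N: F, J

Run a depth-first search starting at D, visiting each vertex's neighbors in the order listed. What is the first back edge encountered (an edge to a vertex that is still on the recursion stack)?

B->N

DFS from D (visiting each vertex's neighbors in the order listed); mark gray on enter, black on exit:
D gray
  C gray
  C black
  N gray
    F gray
    F black
    J gray
      I gray
        B gray
          E gray
          E black
          H gray
            H→C: C black — skip
          H black
          B→N: N is gray → back edge
First back edge: B → N.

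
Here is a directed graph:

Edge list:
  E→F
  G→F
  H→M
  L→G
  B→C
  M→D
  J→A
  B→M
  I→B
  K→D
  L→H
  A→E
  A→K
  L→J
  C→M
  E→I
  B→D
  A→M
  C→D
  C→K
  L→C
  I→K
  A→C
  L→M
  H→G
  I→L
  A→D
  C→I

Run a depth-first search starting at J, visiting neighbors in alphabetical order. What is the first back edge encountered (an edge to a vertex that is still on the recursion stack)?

DFS from J (visiting neighbors in alphabetical order); mark gray on enter, black on exit:
J gray
  A gray
    C gray
      D gray
      D black
      I gray
        B gray
          B→C: C is gray → back edge
First back edge: B → C.

B→C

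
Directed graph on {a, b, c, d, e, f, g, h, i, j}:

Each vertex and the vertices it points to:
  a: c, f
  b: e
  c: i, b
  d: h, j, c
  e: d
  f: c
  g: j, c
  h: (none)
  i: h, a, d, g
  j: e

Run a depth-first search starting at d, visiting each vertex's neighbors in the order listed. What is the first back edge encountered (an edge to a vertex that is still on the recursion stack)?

e->d

DFS from d (visiting each vertex's neighbors in the order listed); mark gray on enter, black on exit:
d gray
  h gray
  h black
  j gray
    e gray
      e→d: d is gray → back edge
First back edge: e → d.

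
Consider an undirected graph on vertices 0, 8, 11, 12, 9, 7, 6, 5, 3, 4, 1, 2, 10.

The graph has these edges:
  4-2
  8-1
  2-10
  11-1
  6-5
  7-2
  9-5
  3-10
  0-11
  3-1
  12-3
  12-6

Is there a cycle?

DFS, tracking each vertex's parent; an edge to a visited non-parent vertex closes a cycle.
Start from 8:
visit 8 (parent –)
  visit 1 (parent 8)
    visit 3 (parent 1)
      visit 10 (parent 3)
        visit 2 (parent 10)
          2–10: parent, skip
          visit 4 (parent 2)
            4–2: parent, skip
          visit 7 (parent 2)
            7–2: parent, skip
        10–3: parent, skip
      visit 12 (parent 3)
        12–3: parent, skip
        visit 6 (parent 12)
          6–12: parent, skip
          visit 5 (parent 6)
            5–6: parent, skip
            visit 9 (parent 5)
              9–5: parent, skip
      3–1: parent, skip
    1–8: parent, skip
    visit 11 (parent 1)
      visit 0 (parent 11)
        0–11: parent, skip
      11–1: parent, skip
No non-parent visited neighbor found — the graph is a forest.

No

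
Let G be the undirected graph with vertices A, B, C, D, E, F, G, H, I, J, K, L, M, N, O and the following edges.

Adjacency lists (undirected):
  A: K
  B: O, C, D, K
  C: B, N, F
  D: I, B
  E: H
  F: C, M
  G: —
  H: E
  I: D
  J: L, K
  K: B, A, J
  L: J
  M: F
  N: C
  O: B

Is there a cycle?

No

DFS, tracking each vertex's parent; an edge to a visited non-parent vertex closes a cycle.
Start from M:
visit M (parent –)
  visit F (parent M)
    visit C (parent F)
      visit B (parent C)
        visit O (parent B)
          O–B: parent, skip
        B–C: parent, skip
        visit D (parent B)
          visit I (parent D)
            I–D: parent, skip
          D–B: parent, skip
        visit K (parent B)
          K–B: parent, skip
          visit A (parent K)
            A–K: parent, skip
          visit J (parent K)
            visit L (parent J)
              L–J: parent, skip
            J–K: parent, skip
      visit N (parent C)
        N–C: parent, skip
      C–F: parent, skip
    F–M: parent, skip
visit E (parent –)
  visit H (parent E)
    H–E: parent, skip
visit G (parent –)
No non-parent visited neighbor found — the graph is a forest.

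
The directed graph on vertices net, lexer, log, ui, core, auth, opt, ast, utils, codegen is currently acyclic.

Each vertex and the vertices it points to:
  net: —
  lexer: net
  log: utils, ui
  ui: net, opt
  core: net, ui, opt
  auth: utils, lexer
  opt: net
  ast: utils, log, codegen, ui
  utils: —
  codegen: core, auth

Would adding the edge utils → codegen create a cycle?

Adding utils→codegen creates a cycle iff codegen can already reach utils.
Path from codegen: codegen → auth → utils.
So codegen → … → utils → codegen is a cycle.

Yes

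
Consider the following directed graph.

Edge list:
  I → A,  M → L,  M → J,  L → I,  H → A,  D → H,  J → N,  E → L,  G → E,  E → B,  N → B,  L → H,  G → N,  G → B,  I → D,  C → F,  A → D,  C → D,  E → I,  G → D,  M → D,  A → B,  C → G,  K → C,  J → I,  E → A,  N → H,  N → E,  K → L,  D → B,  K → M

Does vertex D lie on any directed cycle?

Yes

D is on a cycle iff D can reach itself via ≥1 edge.
D → H → A → D — yes.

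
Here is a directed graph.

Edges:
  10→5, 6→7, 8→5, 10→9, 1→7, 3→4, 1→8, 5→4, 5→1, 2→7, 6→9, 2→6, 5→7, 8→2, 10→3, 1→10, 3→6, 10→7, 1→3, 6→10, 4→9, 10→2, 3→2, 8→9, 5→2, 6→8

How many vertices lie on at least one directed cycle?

A vertex is on a directed cycle iff it belongs to a strongly connected component of size ≥ 2 (or has a self-loop).
The vertices on cycles are {1, 2, 3, 5, 6, 8, 10} — 7 in total.

7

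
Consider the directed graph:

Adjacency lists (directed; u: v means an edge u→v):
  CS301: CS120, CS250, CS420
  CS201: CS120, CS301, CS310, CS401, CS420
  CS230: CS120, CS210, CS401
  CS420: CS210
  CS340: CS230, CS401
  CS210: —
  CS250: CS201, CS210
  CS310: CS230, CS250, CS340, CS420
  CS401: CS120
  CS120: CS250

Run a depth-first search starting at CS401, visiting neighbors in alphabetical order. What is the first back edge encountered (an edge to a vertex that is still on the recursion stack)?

CS201->CS120

DFS from CS401 (visiting neighbors in alphabetical order); mark gray on enter, black on exit:
CS401 gray
  CS120 gray
    CS250 gray
      CS201 gray
        CS201→CS120: CS120 is gray → back edge
First back edge: CS201 → CS120.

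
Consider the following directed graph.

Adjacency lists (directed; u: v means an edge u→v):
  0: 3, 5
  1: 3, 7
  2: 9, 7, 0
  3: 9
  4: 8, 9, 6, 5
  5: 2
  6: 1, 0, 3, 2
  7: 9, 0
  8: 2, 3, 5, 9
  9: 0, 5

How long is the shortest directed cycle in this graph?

For each vertex v, BFS finds the shortest path from v back to v.
The shortest such closed walk is 2 → 9 → 5 → 2, length 3.

3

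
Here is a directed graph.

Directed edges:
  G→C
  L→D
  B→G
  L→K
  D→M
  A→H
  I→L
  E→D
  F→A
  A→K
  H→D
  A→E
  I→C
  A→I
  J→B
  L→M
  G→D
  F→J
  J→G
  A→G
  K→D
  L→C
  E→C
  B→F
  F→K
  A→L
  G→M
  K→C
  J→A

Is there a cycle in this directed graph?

Yes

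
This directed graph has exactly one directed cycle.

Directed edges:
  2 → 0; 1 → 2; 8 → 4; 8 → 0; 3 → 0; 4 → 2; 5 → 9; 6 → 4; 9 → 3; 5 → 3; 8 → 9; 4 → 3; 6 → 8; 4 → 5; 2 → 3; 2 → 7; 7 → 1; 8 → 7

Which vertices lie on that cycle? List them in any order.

DFS with gray/black marking from 7:
7 gray
  1 gray
    2 gray
      2→7: 7 is gray → back edge
Back edge closes the cycle 7 → 1 → 2 → 7; its vertices are {1, 2, 7}.

1, 2, 7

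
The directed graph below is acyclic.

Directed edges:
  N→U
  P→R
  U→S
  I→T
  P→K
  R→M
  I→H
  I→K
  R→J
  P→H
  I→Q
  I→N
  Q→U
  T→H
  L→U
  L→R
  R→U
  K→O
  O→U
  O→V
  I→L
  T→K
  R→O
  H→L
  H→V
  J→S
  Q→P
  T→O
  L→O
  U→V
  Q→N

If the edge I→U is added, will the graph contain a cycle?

No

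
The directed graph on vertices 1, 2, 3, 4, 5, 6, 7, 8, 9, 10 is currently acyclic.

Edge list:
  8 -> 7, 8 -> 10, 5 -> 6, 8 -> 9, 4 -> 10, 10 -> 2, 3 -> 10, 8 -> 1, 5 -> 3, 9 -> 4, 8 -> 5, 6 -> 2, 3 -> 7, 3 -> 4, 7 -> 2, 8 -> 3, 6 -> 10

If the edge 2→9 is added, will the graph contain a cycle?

Adding 2→9 creates a cycle iff 9 can already reach 2.
Path from 9: 9 → 4 → 10 → 2.
So 9 → … → 2 → 9 is a cycle.

Yes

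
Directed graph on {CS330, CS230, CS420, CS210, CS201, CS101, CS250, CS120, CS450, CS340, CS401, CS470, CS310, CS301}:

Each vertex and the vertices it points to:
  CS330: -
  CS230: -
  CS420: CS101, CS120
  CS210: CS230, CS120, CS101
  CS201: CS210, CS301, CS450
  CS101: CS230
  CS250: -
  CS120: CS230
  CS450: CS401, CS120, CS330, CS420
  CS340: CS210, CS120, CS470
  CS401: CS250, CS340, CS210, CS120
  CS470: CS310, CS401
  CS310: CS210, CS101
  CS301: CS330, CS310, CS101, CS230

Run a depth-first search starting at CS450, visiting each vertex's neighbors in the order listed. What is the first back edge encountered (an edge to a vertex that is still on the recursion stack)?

CS470→CS401

DFS from CS450 (visiting each vertex's neighbors in the order listed); mark gray on enter, black on exit:
CS450 gray
  CS401 gray
    CS250 gray
    CS250 black
    CS340 gray
      CS210 gray
        CS230 gray
        CS230 black
        CS120 gray
          CS120→CS230: CS230 black — skip
        CS120 black
        CS101 gray
          CS101→CS230: CS230 black — skip
        CS101 black
      CS210 black
      CS340→CS120: CS120 black — skip
      CS470 gray
        CS310 gray
          CS310→CS210: CS210 black — skip
          CS310→CS101: CS101 black — skip
        CS310 black
        CS470→CS401: CS401 is gray → back edge
First back edge: CS470 → CS401.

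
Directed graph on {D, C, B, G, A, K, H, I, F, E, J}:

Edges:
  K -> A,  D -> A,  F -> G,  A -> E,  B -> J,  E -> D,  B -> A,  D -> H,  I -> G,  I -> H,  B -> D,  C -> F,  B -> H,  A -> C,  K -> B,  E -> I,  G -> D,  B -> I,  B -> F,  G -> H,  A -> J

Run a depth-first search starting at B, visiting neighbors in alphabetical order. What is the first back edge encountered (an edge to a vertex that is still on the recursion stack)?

D→A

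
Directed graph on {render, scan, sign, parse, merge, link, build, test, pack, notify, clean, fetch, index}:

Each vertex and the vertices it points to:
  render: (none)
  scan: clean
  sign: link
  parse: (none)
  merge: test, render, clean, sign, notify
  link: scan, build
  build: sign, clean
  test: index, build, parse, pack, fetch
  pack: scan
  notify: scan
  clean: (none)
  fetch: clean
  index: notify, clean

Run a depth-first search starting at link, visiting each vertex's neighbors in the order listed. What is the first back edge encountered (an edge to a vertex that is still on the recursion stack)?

DFS from link (visiting each vertex's neighbors in the order listed); mark gray on enter, black on exit:
link gray
  scan gray
    clean gray
    clean black
  scan black
  build gray
    sign gray
      sign→link: link is gray → back edge
First back edge: sign → link.

sign→link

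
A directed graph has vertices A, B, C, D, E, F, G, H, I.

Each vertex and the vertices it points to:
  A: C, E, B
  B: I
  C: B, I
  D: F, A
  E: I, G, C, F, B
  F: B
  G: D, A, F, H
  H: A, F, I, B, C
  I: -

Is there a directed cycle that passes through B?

B lies on a cycle iff there is a path from B back to itself.
Exploring from B, it never reaches itself; equivalently, its strongly connected component is a singleton.

No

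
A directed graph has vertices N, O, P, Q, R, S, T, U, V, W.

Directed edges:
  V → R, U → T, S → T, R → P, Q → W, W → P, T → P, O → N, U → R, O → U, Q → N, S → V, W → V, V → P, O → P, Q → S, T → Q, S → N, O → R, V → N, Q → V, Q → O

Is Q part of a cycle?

Q is on a cycle iff Q can reach itself via ≥1 edge.
Q → S → T → Q — yes.

Yes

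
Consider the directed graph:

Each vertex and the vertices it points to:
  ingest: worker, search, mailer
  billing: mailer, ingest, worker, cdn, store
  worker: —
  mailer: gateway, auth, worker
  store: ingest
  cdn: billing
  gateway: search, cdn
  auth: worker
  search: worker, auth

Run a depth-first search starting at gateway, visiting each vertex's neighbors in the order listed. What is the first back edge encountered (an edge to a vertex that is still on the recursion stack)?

mailer→gateway

DFS from gateway (visiting each vertex's neighbors in the order listed); mark gray on enter, black on exit:
gateway gray
  search gray
    worker gray
    worker black
    auth gray
      auth→worker: worker black — skip
    auth black
  search black
  cdn gray
    billing gray
      mailer gray
        mailer→gateway: gateway is gray → back edge
First back edge: mailer → gateway.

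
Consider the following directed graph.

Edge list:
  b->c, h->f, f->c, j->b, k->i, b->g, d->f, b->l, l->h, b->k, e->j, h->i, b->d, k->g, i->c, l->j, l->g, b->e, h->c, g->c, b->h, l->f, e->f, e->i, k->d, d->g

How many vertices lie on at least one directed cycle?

4

A vertex is on a directed cycle iff it belongs to a strongly connected component of size ≥ 2 (or has a self-loop).
The vertices on cycles are {b, e, j, l} — 4 in total.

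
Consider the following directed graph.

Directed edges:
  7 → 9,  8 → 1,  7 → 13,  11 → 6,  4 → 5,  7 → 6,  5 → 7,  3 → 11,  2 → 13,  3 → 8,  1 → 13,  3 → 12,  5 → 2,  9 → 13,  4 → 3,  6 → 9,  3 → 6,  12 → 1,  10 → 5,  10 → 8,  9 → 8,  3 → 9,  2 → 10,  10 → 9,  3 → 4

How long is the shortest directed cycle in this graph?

2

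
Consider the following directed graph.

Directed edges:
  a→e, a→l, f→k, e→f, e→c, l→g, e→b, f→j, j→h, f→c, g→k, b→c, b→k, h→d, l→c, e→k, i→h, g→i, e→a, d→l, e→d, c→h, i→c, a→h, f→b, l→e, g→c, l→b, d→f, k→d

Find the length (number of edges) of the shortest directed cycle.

2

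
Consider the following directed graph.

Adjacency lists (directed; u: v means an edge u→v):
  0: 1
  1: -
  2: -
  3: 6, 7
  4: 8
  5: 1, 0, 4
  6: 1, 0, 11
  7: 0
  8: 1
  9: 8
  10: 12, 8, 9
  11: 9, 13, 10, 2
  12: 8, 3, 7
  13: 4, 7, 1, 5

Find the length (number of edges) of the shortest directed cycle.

5

For each vertex v, BFS finds the shortest path from v back to v.
The shortest such closed walk is 6 → 11 → 10 → 12 → 3 → 6, length 5.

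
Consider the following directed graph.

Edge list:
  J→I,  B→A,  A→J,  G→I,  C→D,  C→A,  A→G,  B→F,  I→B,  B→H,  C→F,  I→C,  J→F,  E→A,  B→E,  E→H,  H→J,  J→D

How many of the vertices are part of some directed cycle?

A vertex is on a directed cycle iff it belongs to a strongly connected component of size ≥ 2 (or has a self-loop).
The vertices on cycles are {A, B, C, E, G, H, I, J} — 8 in total.

8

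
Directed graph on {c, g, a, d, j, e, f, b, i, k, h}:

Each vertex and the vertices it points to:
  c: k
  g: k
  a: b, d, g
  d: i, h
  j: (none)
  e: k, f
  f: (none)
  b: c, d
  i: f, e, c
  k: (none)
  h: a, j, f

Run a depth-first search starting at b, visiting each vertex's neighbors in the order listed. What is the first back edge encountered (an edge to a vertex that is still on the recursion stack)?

a→b

DFS from b (visiting each vertex's neighbors in the order listed); mark gray on enter, black on exit:
b gray
  c gray
    k gray
    k black
  c black
  d gray
    i gray
      f gray
      f black
      e gray
        e→k: k black — skip
        e→f: f black — skip
      e black
      i→c: c black — skip
    i black
    h gray
      a gray
        a→b: b is gray → back edge
First back edge: a → b.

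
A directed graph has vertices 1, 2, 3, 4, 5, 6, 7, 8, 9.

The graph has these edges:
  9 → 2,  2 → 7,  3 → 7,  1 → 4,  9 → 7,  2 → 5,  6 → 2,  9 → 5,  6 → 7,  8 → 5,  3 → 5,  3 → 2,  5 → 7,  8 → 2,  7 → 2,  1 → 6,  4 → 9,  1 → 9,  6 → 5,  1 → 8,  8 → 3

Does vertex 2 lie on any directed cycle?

Yes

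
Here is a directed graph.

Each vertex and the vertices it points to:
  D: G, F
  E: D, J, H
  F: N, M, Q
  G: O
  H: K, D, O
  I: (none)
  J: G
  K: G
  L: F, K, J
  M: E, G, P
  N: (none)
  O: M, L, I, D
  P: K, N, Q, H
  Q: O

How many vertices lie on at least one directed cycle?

A vertex is on a directed cycle iff it belongs to a strongly connected component of size ≥ 2 (or has a self-loop).
The vertices on cycles are {D, E, F, G, H, J, K, L, M, O, P, Q} — 12 in total.

12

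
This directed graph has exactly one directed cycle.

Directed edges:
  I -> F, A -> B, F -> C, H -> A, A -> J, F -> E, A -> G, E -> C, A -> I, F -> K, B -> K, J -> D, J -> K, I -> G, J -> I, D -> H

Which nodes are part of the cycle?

DFS with gray/black marking from A:
A gray
  G gray
  G black
  J gray
    K gray
    K black
    D gray
      H gray
        H→A: A is gray → back edge
Back edge closes the cycle A → J → D → H → A; its vertices are {A, D, H, J}.

A, D, H, J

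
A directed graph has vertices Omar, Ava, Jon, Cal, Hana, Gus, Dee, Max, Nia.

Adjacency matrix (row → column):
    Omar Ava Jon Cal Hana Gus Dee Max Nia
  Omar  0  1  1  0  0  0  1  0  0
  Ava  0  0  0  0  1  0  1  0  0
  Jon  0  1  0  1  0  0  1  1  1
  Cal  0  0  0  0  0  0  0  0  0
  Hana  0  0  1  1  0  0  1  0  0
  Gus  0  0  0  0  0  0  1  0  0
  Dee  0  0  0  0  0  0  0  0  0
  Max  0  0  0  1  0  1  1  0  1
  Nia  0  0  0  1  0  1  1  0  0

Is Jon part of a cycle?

Yes

Jon is on a cycle iff Jon can reach itself via ≥1 edge.
Jon → Ava → Hana → Jon — yes.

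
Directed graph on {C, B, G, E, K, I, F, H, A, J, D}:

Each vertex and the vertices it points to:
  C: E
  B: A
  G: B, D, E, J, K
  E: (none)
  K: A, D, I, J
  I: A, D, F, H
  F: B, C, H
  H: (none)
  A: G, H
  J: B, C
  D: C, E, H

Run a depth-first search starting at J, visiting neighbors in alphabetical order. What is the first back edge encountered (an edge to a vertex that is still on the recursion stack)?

DFS from J (visiting neighbors in alphabetical order); mark gray on enter, black on exit:
J gray
  B gray
    A gray
      G gray
        G→B: B is gray → back edge
First back edge: G → B.

G->B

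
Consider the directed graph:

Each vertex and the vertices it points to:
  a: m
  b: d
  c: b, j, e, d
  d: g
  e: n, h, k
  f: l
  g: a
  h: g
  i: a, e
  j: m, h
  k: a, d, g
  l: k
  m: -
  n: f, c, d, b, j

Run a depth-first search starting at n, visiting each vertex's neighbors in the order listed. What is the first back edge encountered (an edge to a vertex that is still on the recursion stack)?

DFS from n (visiting each vertex's neighbors in the order listed); mark gray on enter, black on exit:
n gray
  f gray
    l gray
      k gray
        a gray
          m gray
          m black
        a black
        d gray
          g gray
            g→a: a black — skip
          g black
        d black
        k→g: g black — skip
      k black
    l black
  f black
  c gray
    b gray
      b→d: d black — skip
    b black
    j gray
      j→m: m black — skip
      h gray
        h→g: g black — skip
      h black
    j black
    e gray
      e→n: n is gray → back edge
First back edge: e → n.

e->n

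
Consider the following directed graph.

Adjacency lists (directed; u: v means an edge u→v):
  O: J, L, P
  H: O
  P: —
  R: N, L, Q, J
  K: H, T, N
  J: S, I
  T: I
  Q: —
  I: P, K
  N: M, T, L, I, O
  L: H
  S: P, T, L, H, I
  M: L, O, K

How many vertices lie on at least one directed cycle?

10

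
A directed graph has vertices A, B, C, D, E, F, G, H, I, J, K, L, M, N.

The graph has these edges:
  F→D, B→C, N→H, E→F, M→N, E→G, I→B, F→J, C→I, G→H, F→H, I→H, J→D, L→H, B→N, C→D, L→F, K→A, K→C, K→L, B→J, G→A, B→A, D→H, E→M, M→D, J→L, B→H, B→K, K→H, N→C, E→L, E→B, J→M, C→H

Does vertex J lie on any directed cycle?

Yes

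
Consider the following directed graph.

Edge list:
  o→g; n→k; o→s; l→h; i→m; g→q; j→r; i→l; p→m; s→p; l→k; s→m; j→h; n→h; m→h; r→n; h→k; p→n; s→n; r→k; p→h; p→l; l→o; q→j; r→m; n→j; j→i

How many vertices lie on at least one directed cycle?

10

A vertex is on a directed cycle iff it belongs to a strongly connected component of size ≥ 2 (or has a self-loop).
The vertices on cycles are {g, i, j, l, n, o, p, q, r, s} — 10 in total.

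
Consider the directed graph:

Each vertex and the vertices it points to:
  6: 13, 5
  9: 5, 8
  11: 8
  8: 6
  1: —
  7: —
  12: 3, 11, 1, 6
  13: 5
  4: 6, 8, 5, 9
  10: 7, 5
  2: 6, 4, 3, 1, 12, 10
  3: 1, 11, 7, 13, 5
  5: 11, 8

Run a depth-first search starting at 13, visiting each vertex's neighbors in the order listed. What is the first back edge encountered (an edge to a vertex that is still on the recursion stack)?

DFS from 13 (visiting each vertex's neighbors in the order listed); mark gray on enter, black on exit:
13 gray
  5 gray
    11 gray
      8 gray
        6 gray
          6→13: 13 is gray → back edge
First back edge: 6 → 13.

6->13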